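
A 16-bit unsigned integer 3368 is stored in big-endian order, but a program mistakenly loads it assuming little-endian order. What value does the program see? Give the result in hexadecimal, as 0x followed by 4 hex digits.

0x280D

3368 in 16-bit hexadecimal is 0x0D28.
Stored big-endian, the bytes at ascending addresses are 0D 28.
Read back as little-endian, the first byte is least significant, giving 0x280D.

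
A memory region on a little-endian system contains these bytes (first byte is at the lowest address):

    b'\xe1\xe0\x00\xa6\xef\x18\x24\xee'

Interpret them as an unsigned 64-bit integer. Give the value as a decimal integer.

17159867897749758177

Little-endian stores the least-significant byte at the lowest address.
Reassemble most-significant byte first: EE 24 18 EF A6 00 E0 E1 → 0xEE2418EFA600E0E1.
0xEE2418EFA600E0E1 = 17159867897749758177.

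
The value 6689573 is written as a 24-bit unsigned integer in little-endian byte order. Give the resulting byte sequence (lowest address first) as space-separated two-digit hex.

25 13 66

6689573 in hexadecimal, padded to 24 bits, is 0x661325.
Split into bytes (most-significant first): 66 13 25.
Little-endian stores the least-significant byte at the lowest address.
So at ascending addresses the bytes are 25 13 66.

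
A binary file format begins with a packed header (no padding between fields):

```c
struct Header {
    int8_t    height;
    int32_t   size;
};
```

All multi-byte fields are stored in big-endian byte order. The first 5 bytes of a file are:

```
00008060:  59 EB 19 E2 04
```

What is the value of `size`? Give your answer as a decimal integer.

-350625276

`size` follows `height` (1 byte), so it starts at byte offset 1 and occupies 4 bytes.
Bytes at offsets 1..4: EB 19 E2 04.
Big-endian: lowest address holds the most-significant byte.
The bytes are already most-significant first: 0xEB19E204.
Top bit is set, so as a signed 32-bit value this is 0xEB19E204 − 2^32 = -350625276.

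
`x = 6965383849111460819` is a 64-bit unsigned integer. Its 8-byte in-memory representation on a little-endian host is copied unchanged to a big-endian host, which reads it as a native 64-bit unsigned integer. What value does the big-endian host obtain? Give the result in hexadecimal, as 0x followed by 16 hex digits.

0xD31B88E2B403AA60

6965383849111460819 in 64-bit hexadecimal is 0x60AA03B4E2881BD3.
Stored little-endian, the bytes at ascending addresses are D3 1B 88 E2 B4 03 AA 60.
Read back as big-endian, the last byte is least significant, giving 0xD31B88E2B403AA60.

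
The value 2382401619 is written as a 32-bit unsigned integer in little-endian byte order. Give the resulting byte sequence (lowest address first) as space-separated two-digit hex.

53 90 00 8E

2382401619 in hexadecimal, padded to 32 bits, is 0x8E009053.
Split into bytes (most-significant first): 8E 00 90 53.
In little-endian order the low byte comes first in memory.
So at ascending addresses the bytes are 53 90 00 8E.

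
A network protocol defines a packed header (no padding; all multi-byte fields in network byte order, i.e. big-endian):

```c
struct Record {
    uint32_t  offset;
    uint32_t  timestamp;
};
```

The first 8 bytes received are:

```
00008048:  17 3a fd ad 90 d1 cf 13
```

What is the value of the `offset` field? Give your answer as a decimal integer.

`offset` is the first field, at byte offset 0, occupying 4 bytes.
Bytes at offsets 0..3: 17 3A FD AD.
Big-endian stores the most-significant byte at the lowest address.
The bytes are already most-significant first: 0x173AFDAD.
0x173AFDAD = 389741997.

389741997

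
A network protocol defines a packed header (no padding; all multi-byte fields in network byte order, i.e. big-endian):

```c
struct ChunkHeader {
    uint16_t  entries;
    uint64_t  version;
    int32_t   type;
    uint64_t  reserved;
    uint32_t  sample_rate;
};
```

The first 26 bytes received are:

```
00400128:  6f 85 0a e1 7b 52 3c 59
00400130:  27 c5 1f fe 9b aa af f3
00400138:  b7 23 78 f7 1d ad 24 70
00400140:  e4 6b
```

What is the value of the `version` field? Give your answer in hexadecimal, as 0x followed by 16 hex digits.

`version` follows `entries` (2 bytes), so it starts at byte offset 2 and occupies 8 bytes.
Bytes at offsets 2..9: 0A E1 7B 52 3C 59 27 C5.
In big-endian order the high byte comes first in memory.
The bytes are already most-significant first: 0x0AE17B523C5927C5.

0x0AE17B523C5927C5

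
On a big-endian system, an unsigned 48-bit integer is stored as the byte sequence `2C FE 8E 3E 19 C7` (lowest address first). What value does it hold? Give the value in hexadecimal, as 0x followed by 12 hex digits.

Big-endian stores the most-significant byte at the lowest address.
The bytes are already most-significant first: 0x2CFE8E3E19C7.

0x2CFE8E3E19C7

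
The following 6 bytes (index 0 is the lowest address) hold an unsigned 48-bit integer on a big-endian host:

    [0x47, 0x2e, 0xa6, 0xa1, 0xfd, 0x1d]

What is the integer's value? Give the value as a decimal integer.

Big-endian stores the most-significant byte at the lowest address.
The bytes are already most-significant first: 0x472EA6A1FD1D.
0x472EA6A1FD1D = 78265689701661.

78265689701661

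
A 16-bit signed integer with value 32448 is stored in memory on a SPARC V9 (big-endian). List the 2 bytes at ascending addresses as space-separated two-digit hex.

7E C0

32448 in hexadecimal, padded to 16 bits, is 0x7EC0.
Split into bytes (most-significant first): 7E C0.
In big-endian order the high byte comes first in memory.
So the memory order matches the most-significant-first order: 7E C0.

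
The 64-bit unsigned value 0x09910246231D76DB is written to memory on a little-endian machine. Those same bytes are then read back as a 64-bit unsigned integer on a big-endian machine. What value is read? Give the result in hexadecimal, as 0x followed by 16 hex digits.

0xDB761D2346029109

Stored little-endian, the bytes at ascending addresses are DB 76 1D 23 46 02 91 09.
Read back as big-endian, the last byte is least significant, giving 0xDB761D2346029109.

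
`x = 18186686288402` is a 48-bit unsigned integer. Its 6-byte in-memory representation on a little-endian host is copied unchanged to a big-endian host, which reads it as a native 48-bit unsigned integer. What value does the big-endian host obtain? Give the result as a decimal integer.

20697336941072

18186686288402 in 48-bit hexadecimal is 0x108A6AF9D212.
Stored little-endian, the bytes at ascending addresses are 12 D2 F9 6A 8A 10.
Read back as big-endian, the last byte is least significant, giving 0x12D2F96A8A10.
0x12D2F96A8A10 = 20697336941072.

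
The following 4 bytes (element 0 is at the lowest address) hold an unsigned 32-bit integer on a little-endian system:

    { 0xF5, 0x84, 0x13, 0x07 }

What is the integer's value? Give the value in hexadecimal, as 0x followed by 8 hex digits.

0x071384F5

Little-endian stores the least-significant byte at the lowest address.
Reassemble most-significant byte first: 07 13 84 F5 → 0x071384F5.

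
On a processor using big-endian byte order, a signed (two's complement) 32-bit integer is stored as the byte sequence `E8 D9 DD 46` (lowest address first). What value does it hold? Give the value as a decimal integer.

In big-endian order the high byte comes first in memory.
The bytes are already most-significant first: 0xE8D9DD46.
Top bit is set, so as a signed 32-bit value this is 0xE8D9DD46 − 2^32 = -388375226.

-388375226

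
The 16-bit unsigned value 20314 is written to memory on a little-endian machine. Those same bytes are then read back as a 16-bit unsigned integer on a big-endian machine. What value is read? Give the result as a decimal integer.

20314 in 16-bit hexadecimal is 0x4F5A.
Stored little-endian, the bytes at ascending addresses are 5A 4F.
Read back as big-endian, the last byte is least significant, giving 0x5A4F.
0x5A4F = 23119.

23119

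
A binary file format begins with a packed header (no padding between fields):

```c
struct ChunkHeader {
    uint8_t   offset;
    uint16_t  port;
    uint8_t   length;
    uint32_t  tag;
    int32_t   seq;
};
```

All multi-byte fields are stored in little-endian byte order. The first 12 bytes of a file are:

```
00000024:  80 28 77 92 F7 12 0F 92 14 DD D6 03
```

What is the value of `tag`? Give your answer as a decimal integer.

`tag` follows `offset` (1 B), `port` (2 B), `length` (1 B), so it starts at offset 1 + 2 + 1 = 4 and occupies 4 bytes.
Bytes at offsets 4..7: F7 12 0F 92.
Little-endian: lowest address holds the least-significant byte.
Reassemble most-significant byte first: 92 0F 12 F7 → 0x920F12F7.
0x920F12F7 = 2450461431.

2450461431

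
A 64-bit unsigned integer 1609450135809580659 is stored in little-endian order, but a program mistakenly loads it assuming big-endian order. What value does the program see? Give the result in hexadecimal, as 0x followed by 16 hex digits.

0x735EA20C5FEA5516

1609450135809580659 in 64-bit hexadecimal is 0x1655EA5F0CA25E73.
Stored little-endian, the bytes at ascending addresses are 73 5E A2 0C 5F EA 55 16.
Read back as big-endian, the last byte is least significant, giving 0x735EA20C5FEA5516.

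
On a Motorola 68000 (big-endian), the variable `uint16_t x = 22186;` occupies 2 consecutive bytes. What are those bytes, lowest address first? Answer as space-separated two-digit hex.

56 AA

22186 in hexadecimal, padded to 16 bits, is 0x56AA.
Split into bytes (most-significant first): 56 AA.
In big-endian order the high byte comes first in memory.
So the memory order matches the most-significant-first order: 56 AA.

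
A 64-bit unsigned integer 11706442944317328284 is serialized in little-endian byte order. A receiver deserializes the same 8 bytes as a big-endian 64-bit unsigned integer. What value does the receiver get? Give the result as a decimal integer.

11280225826884515234

11706442944317328284 in 64-bit hexadecimal is 0xA275A3D59F698B9C.
Stored little-endian, the bytes at ascending addresses are 9C 8B 69 9F D5 A3 75 A2.
Read back as big-endian, the last byte is least significant, giving 0x9C8B699FD5A375A2.
0x9C8B699FD5A375A2 = 11280225826884515234.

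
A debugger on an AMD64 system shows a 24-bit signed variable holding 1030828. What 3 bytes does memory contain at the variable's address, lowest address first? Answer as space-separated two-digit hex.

1030828 in hexadecimal, padded to 24 bits, is 0x0FBAAC.
Split into bytes (most-significant first): 0F BA AC.
Little-endian: lowest address holds the least-significant byte.
So at ascending addresses the bytes are AC BA 0F.

AC BA 0F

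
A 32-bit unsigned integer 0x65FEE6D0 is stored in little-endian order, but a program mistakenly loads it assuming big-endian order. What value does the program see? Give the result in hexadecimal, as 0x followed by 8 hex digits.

Stored little-endian, the bytes at ascending addresses are D0 E6 FE 65.
Read back as big-endian, the last byte is least significant, giving 0xD0E6FE65.

0xD0E6FE65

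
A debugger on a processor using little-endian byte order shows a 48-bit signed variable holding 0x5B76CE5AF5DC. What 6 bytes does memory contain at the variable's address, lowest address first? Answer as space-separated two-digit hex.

Split into bytes (most-significant first): 5B 76 CE 5A F5 DC.
Little-endian: lowest address holds the least-significant byte.
So at ascending addresses the bytes are DC F5 5A CE 76 5B.

DC F5 5A CE 76 5B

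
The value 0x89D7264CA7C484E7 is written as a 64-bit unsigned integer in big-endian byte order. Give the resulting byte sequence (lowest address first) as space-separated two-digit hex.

Split into bytes (most-significant first): 89 D7 26 4C A7 C4 84 E7.
In big-endian order the high byte comes first in memory.
So the memory order matches the most-significant-first order: 89 D7 26 4C A7 C4 84 E7.

89 D7 26 4C A7 C4 84 E7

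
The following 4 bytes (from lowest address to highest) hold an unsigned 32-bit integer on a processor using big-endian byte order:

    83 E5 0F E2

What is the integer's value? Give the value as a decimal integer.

2212827106

Big-endian: lowest address holds the most-significant byte.
The bytes are already most-significant first: 0x83E50FE2.
0x83E50FE2 = 2212827106.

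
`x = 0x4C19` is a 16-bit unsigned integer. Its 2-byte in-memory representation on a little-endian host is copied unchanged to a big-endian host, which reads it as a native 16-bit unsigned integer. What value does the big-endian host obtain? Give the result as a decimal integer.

6476

Stored little-endian, the bytes at ascending addresses are 19 4C.
Read back as big-endian, the last byte is least significant, giving 0x194C.
0x194C = 6476.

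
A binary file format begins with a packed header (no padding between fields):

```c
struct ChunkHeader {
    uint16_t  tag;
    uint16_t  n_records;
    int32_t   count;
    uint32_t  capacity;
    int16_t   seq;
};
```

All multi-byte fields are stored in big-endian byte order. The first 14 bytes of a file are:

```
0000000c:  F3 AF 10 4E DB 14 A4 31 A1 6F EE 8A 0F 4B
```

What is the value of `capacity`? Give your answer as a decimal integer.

2708467338

`capacity` follows `tag` (2 B), `n_records` (2 B), `count` (4 B), so it starts at offset 2 + 2 + 4 = 8 and occupies 4 bytes.
Bytes at offsets 8..11: A1 6F EE 8A.
Big-endian stores the most-significant byte at the lowest address.
The bytes are already most-significant first: 0xA16FEE8A.
0xA16FEE8A = 2708467338.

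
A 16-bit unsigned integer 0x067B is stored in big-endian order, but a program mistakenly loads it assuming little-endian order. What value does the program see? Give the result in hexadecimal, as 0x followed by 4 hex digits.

Stored big-endian, the bytes at ascending addresses are 06 7B.
Read back as little-endian, the first byte is least significant, giving 0x7B06.

0x7B06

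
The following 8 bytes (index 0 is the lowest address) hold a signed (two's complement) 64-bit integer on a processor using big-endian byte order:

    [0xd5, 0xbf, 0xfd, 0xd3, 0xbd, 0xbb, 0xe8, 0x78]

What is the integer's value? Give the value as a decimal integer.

Big-endian stores the most-significant byte at the lowest address.
The bytes are already most-significant first: 0xD5BFFDD3BDBBE878.
Top bit is set, so as a signed 64-bit value this is 0xD5BFFDD3BDBBE878 − 2^64 = -3044435737216030600.

-3044435737216030600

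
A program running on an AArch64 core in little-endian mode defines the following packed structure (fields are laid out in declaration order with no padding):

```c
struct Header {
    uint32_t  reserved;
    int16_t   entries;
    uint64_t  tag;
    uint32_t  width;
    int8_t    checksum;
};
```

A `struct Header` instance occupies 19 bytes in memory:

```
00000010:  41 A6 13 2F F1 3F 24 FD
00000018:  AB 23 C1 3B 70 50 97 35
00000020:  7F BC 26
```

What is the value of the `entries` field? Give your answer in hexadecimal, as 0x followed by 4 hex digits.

0x3FF1

`entries` follows `reserved` (4 bytes), so it starts at byte offset 4 and occupies 2 bytes.
Bytes at offsets 4..5: F1 3F.
In little-endian order the low byte comes first in memory.
Reassemble most-significant byte first: 3F F1 → 0x3FF1.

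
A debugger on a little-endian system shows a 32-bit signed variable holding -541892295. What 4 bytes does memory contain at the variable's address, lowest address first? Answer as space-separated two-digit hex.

39 61 B3 DF

Two's complement of -541892295 in 32 bits: 541892295 = 0x204C9EC7; invert → 0xDFB36138; add 1 → 0xDFB36139.
Split into bytes (most-significant first): DF B3 61 39.
Little-endian: lowest address holds the least-significant byte.
So at ascending addresses the bytes are 39 61 B3 DF.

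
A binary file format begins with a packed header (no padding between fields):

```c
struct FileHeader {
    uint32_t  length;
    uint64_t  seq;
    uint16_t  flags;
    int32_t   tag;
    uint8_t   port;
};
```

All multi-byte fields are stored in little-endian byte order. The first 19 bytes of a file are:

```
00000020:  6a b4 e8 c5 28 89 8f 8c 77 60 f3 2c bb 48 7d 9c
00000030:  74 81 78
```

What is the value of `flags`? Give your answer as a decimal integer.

18619

`flags` follows `length` (4 B), `seq` (8 B), so it starts at offset 4 + 8 = 12 and occupies 2 bytes.
Bytes at offsets 12..13: BB 48.
In little-endian order the low byte comes first in memory.
Reassemble most-significant byte first: 48 BB → 0x48BB.
0x48BB = 18619.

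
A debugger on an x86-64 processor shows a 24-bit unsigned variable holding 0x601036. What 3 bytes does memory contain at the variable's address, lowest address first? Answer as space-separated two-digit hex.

Split into bytes (most-significant first): 60 10 36.
Little-endian: lowest address holds the least-significant byte.
So at ascending addresses the bytes are 36 10 60.

36 10 60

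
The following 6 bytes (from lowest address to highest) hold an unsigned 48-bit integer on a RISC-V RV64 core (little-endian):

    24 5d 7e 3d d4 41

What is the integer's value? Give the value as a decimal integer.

Little-endian: lowest address holds the least-significant byte.
Reassemble most-significant byte first: 41 D4 3D 7E 5D 24 → 0x41D43D7E5D24.
0x41D43D7E5D24 = 72379820563748.

72379820563748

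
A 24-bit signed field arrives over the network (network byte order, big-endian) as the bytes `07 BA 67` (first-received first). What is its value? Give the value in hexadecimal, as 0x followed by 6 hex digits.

0x07BA67

Big-endian stores the most-significant byte at the lowest address.
The bytes are already most-significant first: 0x07BA67.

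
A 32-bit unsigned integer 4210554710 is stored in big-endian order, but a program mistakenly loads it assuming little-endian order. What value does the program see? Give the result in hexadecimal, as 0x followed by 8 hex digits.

0x56F7F7FA

4210554710 in 32-bit hexadecimal is 0xFAF7F756.
Stored big-endian, the bytes at ascending addresses are FA F7 F7 56.
Read back as little-endian, the first byte is least significant, giving 0x56F7F7FA.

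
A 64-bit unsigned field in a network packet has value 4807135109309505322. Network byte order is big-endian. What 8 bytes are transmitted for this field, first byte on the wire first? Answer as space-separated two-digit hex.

4807135109309505322 in hexadecimal, padded to 64 bits, is 0x42B65FE9A1B39F2A.
Split into bytes (most-significant first): 42 B6 5F E9 A1 B3 9F 2A.
Big-endian stores the most-significant byte at the lowest address.
So the memory order matches the most-significant-first order: 42 B6 5F E9 A1 B3 9F 2A.

42 B6 5F E9 A1 B3 9F 2A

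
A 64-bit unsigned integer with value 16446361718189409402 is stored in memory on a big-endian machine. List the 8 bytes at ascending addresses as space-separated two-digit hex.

16446361718189409402 in hexadecimal, padded to 64 bits, is 0xE43D36D89C43447A.
Split into bytes (most-significant first): E4 3D 36 D8 9C 43 44 7A.
Big-endian: lowest address holds the most-significant byte.
So the memory order matches the most-significant-first order: E4 3D 36 D8 9C 43 44 7A.

E4 3D 36 D8 9C 43 44 7A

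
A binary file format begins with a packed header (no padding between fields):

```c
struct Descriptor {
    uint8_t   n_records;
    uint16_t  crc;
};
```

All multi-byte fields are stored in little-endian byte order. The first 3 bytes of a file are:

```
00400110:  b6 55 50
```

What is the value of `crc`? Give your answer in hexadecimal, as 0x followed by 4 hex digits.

`crc` follows `n_records` (1 byte), so it starts at byte offset 1 and occupies 2 bytes.
Bytes at offsets 1..2: 55 50.
In little-endian order the low byte comes first in memory.
Reassemble most-significant byte first: 50 55 → 0x5055.

0x5055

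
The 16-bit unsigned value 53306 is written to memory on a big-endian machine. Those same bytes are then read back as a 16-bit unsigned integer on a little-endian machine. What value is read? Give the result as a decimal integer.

53306 in 16-bit hexadecimal is 0xD03A.
Stored big-endian, the bytes at ascending addresses are D0 3A.
Read back as little-endian, the first byte is least significant, giving 0x3AD0.
0x3AD0 = 15056.

15056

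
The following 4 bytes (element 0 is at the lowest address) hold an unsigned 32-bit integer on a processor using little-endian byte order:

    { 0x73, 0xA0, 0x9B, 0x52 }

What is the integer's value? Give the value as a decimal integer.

Little-endian: lowest address holds the least-significant byte.
Reassemble most-significant byte first: 52 9B A0 73 → 0x529BA073.
0x529BA073 = 1385930867.

1385930867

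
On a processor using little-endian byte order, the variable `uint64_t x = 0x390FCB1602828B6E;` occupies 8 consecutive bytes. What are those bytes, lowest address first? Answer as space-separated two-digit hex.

6E 8B 82 02 16 CB 0F 39

Split into bytes (most-significant first): 39 0F CB 16 02 82 8B 6E.
Little-endian stores the least-significant byte at the lowest address.
So at ascending addresses the bytes are 6E 8B 82 02 16 CB 0F 39.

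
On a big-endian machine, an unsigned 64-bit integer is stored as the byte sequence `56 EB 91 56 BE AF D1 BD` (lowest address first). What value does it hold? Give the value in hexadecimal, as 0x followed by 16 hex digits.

In big-endian order the high byte comes first in memory.
The bytes are already most-significant first: 0x56EB9156BEAFD1BD.

0x56EB9156BEAFD1BD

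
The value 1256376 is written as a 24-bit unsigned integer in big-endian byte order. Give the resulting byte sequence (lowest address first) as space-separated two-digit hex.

1256376 in hexadecimal, padded to 24 bits, is 0x132BB8.
Split into bytes (most-significant first): 13 2B B8.
In big-endian order the high byte comes first in memory.
So the memory order matches the most-significant-first order: 13 2B B8.

13 2B B8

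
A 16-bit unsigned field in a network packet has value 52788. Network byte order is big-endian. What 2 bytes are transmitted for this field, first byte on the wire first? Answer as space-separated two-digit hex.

52788 in hexadecimal, padded to 16 bits, is 0xCE34.
Split into bytes (most-significant first): CE 34.
Big-endian: lowest address holds the most-significant byte.
So the memory order matches the most-significant-first order: CE 34.

CE 34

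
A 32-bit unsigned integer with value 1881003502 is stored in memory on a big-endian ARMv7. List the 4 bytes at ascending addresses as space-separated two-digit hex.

1881003502 in hexadecimal, padded to 32 bits, is 0x701DD5EE.
Split into bytes (most-significant first): 70 1D D5 EE.
Big-endian: lowest address holds the most-significant byte.
So the memory order matches the most-significant-first order: 70 1D D5 EE.

70 1D D5 EE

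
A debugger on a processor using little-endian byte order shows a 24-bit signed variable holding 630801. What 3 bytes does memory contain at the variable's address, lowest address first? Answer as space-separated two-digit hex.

11 A0 09

630801 in hexadecimal, padded to 24 bits, is 0x09A011.
Split into bytes (most-significant first): 09 A0 11.
In little-endian order the low byte comes first in memory.
So at ascending addresses the bytes are 11 A0 09.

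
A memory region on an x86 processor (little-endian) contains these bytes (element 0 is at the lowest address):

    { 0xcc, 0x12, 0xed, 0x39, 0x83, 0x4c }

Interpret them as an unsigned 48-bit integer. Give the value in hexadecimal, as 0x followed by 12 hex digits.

0x4C8339ED12CC

Little-endian stores the least-significant byte at the lowest address.
Reassemble most-significant byte first: 4C 83 39 ED 12 CC → 0x4C8339ED12CC.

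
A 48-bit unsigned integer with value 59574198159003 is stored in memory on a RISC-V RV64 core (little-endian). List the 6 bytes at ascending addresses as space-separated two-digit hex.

59574198159003 in hexadecimal, padded to 48 bits, is 0x362EB2EB469B.
Split into bytes (most-significant first): 36 2E B2 EB 46 9B.
Little-endian stores the least-significant byte at the lowest address.
So at ascending addresses the bytes are 9B 46 EB B2 2E 36.

9B 46 EB B2 2E 36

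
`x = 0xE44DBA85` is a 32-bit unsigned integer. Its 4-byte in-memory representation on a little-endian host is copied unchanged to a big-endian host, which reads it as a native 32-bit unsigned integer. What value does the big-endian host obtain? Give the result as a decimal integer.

2243579364

Stored little-endian, the bytes at ascending addresses are 85 BA 4D E4.
Read back as big-endian, the last byte is least significant, giving 0x85BA4DE4.
0x85BA4DE4 = 2243579364.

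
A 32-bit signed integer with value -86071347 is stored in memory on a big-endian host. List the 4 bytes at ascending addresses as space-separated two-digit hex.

FA DE A7 CD

Two's complement of -86071347 in 32 bits: 86071347 = 0x05215833; invert → 0xFADEA7CC; add 1 → 0xFADEA7CD.
Split into bytes (most-significant first): FA DE A7 CD.
Big-endian stores the most-significant byte at the lowest address.
So the memory order matches the most-significant-first order: FA DE A7 CD.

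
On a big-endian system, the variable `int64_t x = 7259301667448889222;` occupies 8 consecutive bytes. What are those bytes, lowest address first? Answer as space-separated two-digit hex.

7259301667448889222 in hexadecimal, padded to 64 bits, is 0x64BE3867B5B11F86.
Split into bytes (most-significant first): 64 BE 38 67 B5 B1 1F 86.
Big-endian stores the most-significant byte at the lowest address.
So the memory order matches the most-significant-first order: 64 BE 38 67 B5 B1 1F 86.

64 BE 38 67 B5 B1 1F 86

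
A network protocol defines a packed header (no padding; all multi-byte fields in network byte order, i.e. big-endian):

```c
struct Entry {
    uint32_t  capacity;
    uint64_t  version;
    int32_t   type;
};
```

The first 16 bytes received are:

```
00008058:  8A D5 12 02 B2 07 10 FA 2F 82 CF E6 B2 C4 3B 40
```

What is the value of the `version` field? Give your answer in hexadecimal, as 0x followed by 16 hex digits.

0xB20710FA2F82CFE6

`version` follows `capacity` (4 bytes), so it starts at byte offset 4 and occupies 8 bytes.
Bytes at offsets 4..11: B2 07 10 FA 2F 82 CF E6.
Big-endian stores the most-significant byte at the lowest address.
The bytes are already most-significant first: 0xB20710FA2F82CFE6.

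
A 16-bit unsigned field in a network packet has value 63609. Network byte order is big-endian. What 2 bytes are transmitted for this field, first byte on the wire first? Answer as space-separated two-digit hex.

63609 in hexadecimal, padded to 16 bits, is 0xF879.
Split into bytes (most-significant first): F8 79.
Big-endian stores the most-significant byte at the lowest address.
So the memory order matches the most-significant-first order: F8 79.

F8 79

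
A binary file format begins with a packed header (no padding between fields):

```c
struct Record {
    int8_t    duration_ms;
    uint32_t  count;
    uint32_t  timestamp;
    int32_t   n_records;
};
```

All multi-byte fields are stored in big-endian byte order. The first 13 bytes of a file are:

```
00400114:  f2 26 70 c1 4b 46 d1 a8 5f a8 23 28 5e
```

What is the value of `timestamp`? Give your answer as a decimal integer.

1188145247

`timestamp` follows `duration_ms` (1 B), `count` (4 B), so it starts at offset 1 + 4 = 5 and occupies 4 bytes.
Bytes at offsets 5..8: 46 D1 A8 5F.
Big-endian: lowest address holds the most-significant byte.
The bytes are already most-significant first: 0x46D1A85F.
0x46D1A85F = 1188145247.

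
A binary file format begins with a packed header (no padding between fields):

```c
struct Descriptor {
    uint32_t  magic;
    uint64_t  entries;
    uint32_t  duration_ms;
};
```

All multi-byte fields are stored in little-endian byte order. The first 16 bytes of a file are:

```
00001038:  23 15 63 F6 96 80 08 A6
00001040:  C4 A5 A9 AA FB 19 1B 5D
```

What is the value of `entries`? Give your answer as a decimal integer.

12297542521529598102

`entries` follows `magic` (4 bytes), so it starts at byte offset 4 and occupies 8 bytes.
Bytes at offsets 4..11: 96 80 08 A6 C4 A5 A9 AA.
Little-endian: lowest address holds the least-significant byte.
Reassemble most-significant byte first: AA A9 A5 C4 A6 08 80 96 → 0xAAA9A5C4A6088096.
0xAAA9A5C4A6088096 = 12297542521529598102.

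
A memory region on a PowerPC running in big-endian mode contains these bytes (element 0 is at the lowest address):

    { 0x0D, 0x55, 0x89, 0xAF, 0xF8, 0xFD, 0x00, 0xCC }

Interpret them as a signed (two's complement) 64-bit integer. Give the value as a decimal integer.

960825484403081420

Big-endian stores the most-significant byte at the lowest address.
The bytes are already most-significant first: 0x0D5589AFF8FD00CC.
0x0D5589AFF8FD00CC = 960825484403081420.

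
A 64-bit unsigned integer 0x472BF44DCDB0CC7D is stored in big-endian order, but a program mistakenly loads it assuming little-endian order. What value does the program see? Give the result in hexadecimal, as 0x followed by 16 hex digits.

0x7DCCB0CD4DF42B47

Stored big-endian, the bytes at ascending addresses are 47 2B F4 4D CD B0 CC 7D.
Read back as little-endian, the first byte is least significant, giving 0x7DCCB0CD4DF42B47.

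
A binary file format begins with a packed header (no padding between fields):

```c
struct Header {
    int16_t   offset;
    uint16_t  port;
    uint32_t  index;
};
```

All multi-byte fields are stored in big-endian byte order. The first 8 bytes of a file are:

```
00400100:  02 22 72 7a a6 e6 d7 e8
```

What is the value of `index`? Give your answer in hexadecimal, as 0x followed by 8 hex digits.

`index` follows `offset` (2 B), `port` (2 B), so it starts at offset 2 + 2 = 4 and occupies 4 bytes.
Bytes at offsets 4..7: A6 E6 D7 E8.
In big-endian order the high byte comes first in memory.
The bytes are already most-significant first: 0xA6E6D7E8.

0xA6E6D7E8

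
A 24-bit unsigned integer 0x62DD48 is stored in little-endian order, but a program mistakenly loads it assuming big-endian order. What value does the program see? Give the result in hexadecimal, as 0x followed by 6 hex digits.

0x48DD62

Stored little-endian, the bytes at ascending addresses are 48 DD 62.
Read back as big-endian, the last byte is least significant, giving 0x48DD62.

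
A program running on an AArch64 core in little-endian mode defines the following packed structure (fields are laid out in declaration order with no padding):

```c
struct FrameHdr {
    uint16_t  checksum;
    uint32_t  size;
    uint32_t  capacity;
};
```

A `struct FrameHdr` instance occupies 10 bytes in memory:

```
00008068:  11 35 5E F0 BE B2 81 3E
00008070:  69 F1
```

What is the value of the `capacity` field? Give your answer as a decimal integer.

`capacity` follows `checksum` (2 B), `size` (4 B), so it starts at offset 2 + 4 = 6 and occupies 4 bytes.
Bytes at offsets 6..9: 81 3E 69 F1.
Little-endian: lowest address holds the least-significant byte.
Reassemble most-significant byte first: F1 69 3E 81 → 0xF1693E81.
0xF1693E81 = 4050206337.

4050206337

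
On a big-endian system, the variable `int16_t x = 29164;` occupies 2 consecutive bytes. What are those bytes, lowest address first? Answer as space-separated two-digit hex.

71 EC

29164 in hexadecimal, padded to 16 bits, is 0x71EC.
Split into bytes (most-significant first): 71 EC.
In big-endian order the high byte comes first in memory.
So the memory order matches the most-significant-first order: 71 EC.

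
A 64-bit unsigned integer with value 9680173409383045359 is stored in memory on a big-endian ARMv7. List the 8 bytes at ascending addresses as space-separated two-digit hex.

86 56 E2 6D 96 75 58 EF

9680173409383045359 in hexadecimal, padded to 64 bits, is 0x8656E26D967558EF.
Split into bytes (most-significant first): 86 56 E2 6D 96 75 58 EF.
Big-endian stores the most-significant byte at the lowest address.
So the memory order matches the most-significant-first order: 86 56 E2 6D 96 75 58 EF.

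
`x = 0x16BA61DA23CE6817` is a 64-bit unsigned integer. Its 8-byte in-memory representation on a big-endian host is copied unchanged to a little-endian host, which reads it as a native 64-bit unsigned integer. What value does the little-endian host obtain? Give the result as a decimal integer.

1686824713833265686

Stored big-endian, the bytes at ascending addresses are 16 BA 61 DA 23 CE 68 17.
Read back as little-endian, the first byte is least significant, giving 0x1768CE23DA61BA16.
0x1768CE23DA61BA16 = 1686824713833265686.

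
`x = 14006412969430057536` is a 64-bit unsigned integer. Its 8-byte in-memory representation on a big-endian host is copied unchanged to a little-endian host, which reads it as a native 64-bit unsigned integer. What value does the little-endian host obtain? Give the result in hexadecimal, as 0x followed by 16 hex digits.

0x40824DF462C660C2

14006412969430057536 in 64-bit hexadecimal is 0xC260C662F44D8240.
Stored big-endian, the bytes at ascending addresses are C2 60 C6 62 F4 4D 82 40.
Read back as little-endian, the first byte is least significant, giving 0x40824DF462C660C2.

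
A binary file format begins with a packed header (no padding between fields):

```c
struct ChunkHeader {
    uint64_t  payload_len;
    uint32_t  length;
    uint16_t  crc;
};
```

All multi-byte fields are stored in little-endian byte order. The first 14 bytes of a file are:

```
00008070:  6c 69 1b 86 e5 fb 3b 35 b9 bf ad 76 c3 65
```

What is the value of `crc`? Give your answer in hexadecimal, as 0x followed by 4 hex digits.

0x65C3

`crc` follows `payload_len` (8 B), `length` (4 B), so it starts at offset 8 + 4 = 12 and occupies 2 bytes.
Bytes at offsets 12..13: C3 65.
Little-endian: lowest address holds the least-significant byte.
Reassemble most-significant byte first: 65 C3 → 0x65C3.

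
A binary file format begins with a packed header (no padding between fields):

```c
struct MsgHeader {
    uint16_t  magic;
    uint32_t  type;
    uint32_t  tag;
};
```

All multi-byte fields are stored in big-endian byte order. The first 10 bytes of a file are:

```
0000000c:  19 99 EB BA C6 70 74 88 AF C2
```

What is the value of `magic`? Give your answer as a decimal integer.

`magic` is the first field, at byte offset 0, occupying 2 bytes.
Bytes at offsets 0..1: 19 99.
In big-endian order the high byte comes first in memory.
The bytes are already most-significant first: 0x1999.
0x1999 = 6553.

6553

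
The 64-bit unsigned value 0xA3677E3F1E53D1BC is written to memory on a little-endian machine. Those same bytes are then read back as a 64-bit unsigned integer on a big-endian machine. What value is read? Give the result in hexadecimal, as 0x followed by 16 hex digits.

Stored little-endian, the bytes at ascending addresses are BC D1 53 1E 3F 7E 67 A3.
Read back as big-endian, the last byte is least significant, giving 0xBCD1531E3F7E67A3.

0xBCD1531E3F7E67A3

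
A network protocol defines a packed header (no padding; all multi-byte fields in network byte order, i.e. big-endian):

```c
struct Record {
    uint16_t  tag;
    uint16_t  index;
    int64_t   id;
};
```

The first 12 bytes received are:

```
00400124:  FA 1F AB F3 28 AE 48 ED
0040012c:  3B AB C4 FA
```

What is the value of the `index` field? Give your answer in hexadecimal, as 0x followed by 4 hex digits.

`index` follows `tag` (2 bytes), so it starts at byte offset 2 and occupies 2 bytes.
Bytes at offsets 2..3: AB F3.
In big-endian order the high byte comes first in memory.
The bytes are already most-significant first: 0xABF3.

0xABF3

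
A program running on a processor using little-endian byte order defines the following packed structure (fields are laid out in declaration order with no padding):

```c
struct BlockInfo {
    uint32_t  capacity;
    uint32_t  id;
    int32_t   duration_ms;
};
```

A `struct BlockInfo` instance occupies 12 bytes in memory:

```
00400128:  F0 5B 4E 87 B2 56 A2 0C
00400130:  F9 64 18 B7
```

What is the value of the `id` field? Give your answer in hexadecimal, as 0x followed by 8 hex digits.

0x0CA256B2

`id` follows `capacity` (4 bytes), so it starts at byte offset 4 and occupies 4 bytes.
Bytes at offsets 4..7: B2 56 A2 0C.
Little-endian: lowest address holds the least-significant byte.
Reassemble most-significant byte first: 0C A2 56 B2 → 0x0CA256B2.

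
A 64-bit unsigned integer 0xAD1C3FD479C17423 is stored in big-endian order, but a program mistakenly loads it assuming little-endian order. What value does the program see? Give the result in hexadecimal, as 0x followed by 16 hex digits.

0x2374C179D43F1CAD

Stored big-endian, the bytes at ascending addresses are AD 1C 3F D4 79 C1 74 23.
Read back as little-endian, the first byte is least significant, giving 0x2374C179D43F1CAD.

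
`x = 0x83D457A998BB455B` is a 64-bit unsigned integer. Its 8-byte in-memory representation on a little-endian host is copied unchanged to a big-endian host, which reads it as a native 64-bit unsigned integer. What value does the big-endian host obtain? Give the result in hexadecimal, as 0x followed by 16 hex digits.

Stored little-endian, the bytes at ascending addresses are 5B 45 BB 98 A9 57 D4 83.
Read back as big-endian, the last byte is least significant, giving 0x5B45BB98A957D483.

0x5B45BB98A957D483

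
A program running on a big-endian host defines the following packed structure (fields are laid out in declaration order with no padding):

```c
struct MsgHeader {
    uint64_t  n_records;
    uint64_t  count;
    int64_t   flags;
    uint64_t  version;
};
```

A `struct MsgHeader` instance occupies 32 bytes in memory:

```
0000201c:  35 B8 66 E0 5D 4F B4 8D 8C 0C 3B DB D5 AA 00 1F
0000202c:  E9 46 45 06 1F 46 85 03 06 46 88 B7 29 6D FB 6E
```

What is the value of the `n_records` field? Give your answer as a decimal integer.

`n_records` is the first field, at byte offset 0, occupying 8 bytes.
Bytes at offsets 0..7: 35 B8 66 E0 5D 4F B4 8D.
Big-endian stores the most-significant byte at the lowest address.
The bytes are already most-significant first: 0x35B866E05D4FB48D.
0x35B866E05D4FB48D = 3870956993549153421.

3870956993549153421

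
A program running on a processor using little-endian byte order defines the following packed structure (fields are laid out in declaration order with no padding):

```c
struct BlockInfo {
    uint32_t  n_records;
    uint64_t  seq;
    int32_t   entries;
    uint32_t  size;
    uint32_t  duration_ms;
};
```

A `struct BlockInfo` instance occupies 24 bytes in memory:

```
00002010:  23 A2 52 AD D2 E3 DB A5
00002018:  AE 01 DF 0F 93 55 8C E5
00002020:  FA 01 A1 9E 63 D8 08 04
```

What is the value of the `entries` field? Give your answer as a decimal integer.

`entries` follows `n_records` (4 B), `seq` (8 B), so it starts at offset 4 + 8 = 12 and occupies 4 bytes.
Bytes at offsets 12..15: 93 55 8C E5.
Little-endian: lowest address holds the least-significant byte.
Reassemble most-significant byte first: E5 8C 55 93 → 0xE58C5593.
Top bit is set, so as a signed 32-bit value this is 0xE58C5593 − 2^32 = -443787885.

-443787885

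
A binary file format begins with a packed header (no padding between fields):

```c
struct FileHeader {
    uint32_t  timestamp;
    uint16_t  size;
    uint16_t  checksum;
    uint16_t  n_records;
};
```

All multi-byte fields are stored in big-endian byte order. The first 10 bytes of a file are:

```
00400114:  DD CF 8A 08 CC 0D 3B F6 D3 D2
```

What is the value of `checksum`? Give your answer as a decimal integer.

`checksum` follows `timestamp` (4 B), `size` (2 B), so it starts at offset 4 + 2 = 6 and occupies 2 bytes.
Bytes at offsets 6..7: 3B F6.
Big-endian stores the most-significant byte at the lowest address.
The bytes are already most-significant first: 0x3BF6.
0x3BF6 = 15350.

15350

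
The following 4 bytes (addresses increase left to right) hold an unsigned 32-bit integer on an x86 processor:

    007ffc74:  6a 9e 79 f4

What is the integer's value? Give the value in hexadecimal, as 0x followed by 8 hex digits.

Little-endian stores the least-significant byte at the lowest address.
Reassemble most-significant byte first: F4 79 9E 6A → 0xF4799E6A.

0xF4799E6A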